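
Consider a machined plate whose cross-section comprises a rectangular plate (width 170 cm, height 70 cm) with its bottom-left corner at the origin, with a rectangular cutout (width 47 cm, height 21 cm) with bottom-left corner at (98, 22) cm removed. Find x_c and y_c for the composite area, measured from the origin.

Part | A | x̄ᵢ | ȳᵢ | A·x̄ᵢ | A·ȳᵢ
plate | 11900.00 | 85.00 | 35.00 | 1011500.00 | 416500.00
hole | -987.00 | 121.50 | 32.50 | -119920.50 | -32077.50
Σ | 10913.00 |  |  | 891579.50 | 384422.50
x_c = 891579.50 / 10913.00 = 81.70 cm
y_c = 384422.50 / 10913.00 = 35.23 cm

x_c = 81.70 cm, y_c = 35.23 cm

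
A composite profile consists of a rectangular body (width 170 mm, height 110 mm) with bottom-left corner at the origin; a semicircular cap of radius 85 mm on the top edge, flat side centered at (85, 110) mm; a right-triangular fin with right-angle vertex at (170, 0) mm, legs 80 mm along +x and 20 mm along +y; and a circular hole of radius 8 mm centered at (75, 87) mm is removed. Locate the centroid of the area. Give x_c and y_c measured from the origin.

x_c = 87.98 mm, y_c = 87.25 mm

Part | A | x̄ᵢ | ȳᵢ | A·x̄ᵢ | A·ȳᵢ
rectangular body | 18700.00 | 85.00 | 55.00 | 1589500.00 | 1028500.00
semicircular top | 11349.00 | 85.00 | 146.08 | 964665.29 | 1657807.05
triangular fin | 800.00 | 196.67 | 6.67 | 157333.33 | 5333.33
hole | -201.06 | 75.00 | 87.00 | -15079.64 | -17492.39
Σ | 30647.94 |  |  | 2696418.98 | 2674147.99
x_c = 2696418.98 / 30647.94 = 87.98 mm
y_c = 2674147.99 / 30647.94 = 87.25 mm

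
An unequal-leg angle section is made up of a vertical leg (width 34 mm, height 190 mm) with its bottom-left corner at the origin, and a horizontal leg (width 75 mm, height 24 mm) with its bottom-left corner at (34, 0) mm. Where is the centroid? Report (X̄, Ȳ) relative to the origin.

vertical leg: A = 34 × 190 = 6460.00, centroid at (17.00, 95.00).
horizontal leg: A = 75 × 24 = 1800.00, centroid at (71.50, 12.00).
ΣA = 8260.00 mm², ΣAX̄ = 238520.00 mm³, ΣAȲ = 635300.00 mm³.
X̄ = 238520.00/8260.00 = 28.88 mm; Ȳ = 635300.00/8260.00 = 76.91 mm.

X̄ = 28.88 mm, Ȳ = 76.91 mm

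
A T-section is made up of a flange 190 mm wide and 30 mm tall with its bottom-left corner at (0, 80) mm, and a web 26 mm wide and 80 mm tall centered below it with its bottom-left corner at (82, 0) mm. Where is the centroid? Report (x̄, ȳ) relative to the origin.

Part | A | x̄ᵢ | ȳᵢ | A·x̄ᵢ | A·ȳᵢ
web | 2080.00 | 95.00 | 40.00 | 197600.00 | 83200.00
flange | 5700.00 | 95.00 | 95.00 | 541500.00 | 541500.00
Σ | 7780.00 |  |  | 739100.00 | 624700.00
x̄ = 739100.00 / 7780.00 = 95.00 mm
ȳ = 624700.00 / 7780.00 = 80.30 mm

x̄ = 95.00 mm, ȳ = 80.30 mm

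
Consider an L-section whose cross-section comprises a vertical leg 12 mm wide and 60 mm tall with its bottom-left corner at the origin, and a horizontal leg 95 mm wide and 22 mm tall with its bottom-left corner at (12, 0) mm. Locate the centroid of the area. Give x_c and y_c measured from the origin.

vertical leg: A = 12 × 60 = 720.00, centroid at (6.00, 30.00).
horizontal leg: A = 95 × 22 = 2090.00, centroid at (59.50, 11.00).
ΣA = 2810.00 mm²
ΣAx_c = (720.00)(6.00) + (2090.00)(59.50) = 128675.00 mm³
ΣAy_c = (720.00)(30.00) + (2090.00)(11.00) = 44590.00 mm³
x_c = 128675.00 / 2810.00 = 45.79 mm
y_c = 44590.00 / 2810.00 = 15.87 mm

x_c = 45.79 mm, y_c = 15.87 mm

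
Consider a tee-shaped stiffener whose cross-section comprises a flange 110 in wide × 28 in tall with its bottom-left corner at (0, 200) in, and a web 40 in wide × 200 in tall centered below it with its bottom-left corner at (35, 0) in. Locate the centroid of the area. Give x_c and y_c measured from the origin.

web: A = 40 × 200 = 8000.00, centroid at (55.00, 100.00).
flange: A = 110 × 28 = 3080.00, centroid at (55.00, 214.00).
ΣA = 11080.00 in²
ΣAx_c = (8000.00)(55.00) + (3080.00)(55.00) = 609400.00 in³
ΣAy_c = (8000.00)(100.00) + (3080.00)(214.00) = 1459120.00 in³
x_c = 609400.00 / 11080.00 = 55.00 in
y_c = 1459120.00 / 11080.00 = 131.69 in

x_c = 55.00 in, y_c = 131.69 in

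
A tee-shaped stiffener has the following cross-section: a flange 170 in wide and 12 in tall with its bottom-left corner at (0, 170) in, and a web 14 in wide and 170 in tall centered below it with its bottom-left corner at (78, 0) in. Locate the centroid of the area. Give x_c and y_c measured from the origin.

web: A = 14 × 170 = 2380.00, centroid at (85.00, 85.00).
flange: A = 170 × 12 = 2040.00, centroid at (85.00, 176.00).
ΣA = 4420.00 in², ΣAx_c = 375700.00 in³, ΣAy_c = 561340.00 in³.
x_c = 375700.00/4420.00 = 85.00 in; y_c = 561340.00/4420.00 = 127.00 in.

x_c = 85.00 in, y_c = 127.00 in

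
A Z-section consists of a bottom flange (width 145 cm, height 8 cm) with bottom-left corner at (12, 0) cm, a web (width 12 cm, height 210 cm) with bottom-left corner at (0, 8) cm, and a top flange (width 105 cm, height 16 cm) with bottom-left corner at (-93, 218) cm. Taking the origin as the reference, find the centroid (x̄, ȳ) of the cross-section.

x̄ = 8.41 cm, ȳ = 124.83 cm

bottom flange: A = 145 × 8 = 1160.00, centroid at (84.50, 4.00).
web: A = 12 × 210 = 2520.00, centroid at (6.00, 113.00).
top flange: A = 105 × 16 = 1680.00, centroid at (-40.50, 226.00).
ΣA = 5360.00 cm², ΣAx̄ = 45100.00 cm³, ΣAȳ = 669080.00 cm³.
x̄ = 45100.00/5360.00 = 8.41 cm; ȳ = 669080.00/5360.00 = 124.83 cm.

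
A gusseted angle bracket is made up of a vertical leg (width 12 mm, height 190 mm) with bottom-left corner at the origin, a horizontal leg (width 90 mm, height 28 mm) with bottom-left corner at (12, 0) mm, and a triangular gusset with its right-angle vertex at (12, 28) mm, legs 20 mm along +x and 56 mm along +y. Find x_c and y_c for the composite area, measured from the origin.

vertical leg: A = 12 × 190 = 2280.00, centroid at (6.00, 95.00).
horizontal leg: A = 90 × 28 = 2520.00, centroid at (57.00, 14.00).
gusset: A = ½·20·56 = 560.00, centroid at (18.67, 46.67).
ΣA = 5360.00 mm²
ΣAx_c = (2280.00)(6.00) + (2520.00)(57.00) + (560.00)(18.67) = 167773.33 mm³
ΣAy_c = (2280.00)(95.00) + (2520.00)(14.00) + (560.00)(46.67) = 278013.33 mm³
x_c = 167773.33 / 5360.00 = 31.30 mm
y_c = 278013.33 / 5360.00 = 51.87 mm

x_c = 31.30 mm, y_c = 51.87 mm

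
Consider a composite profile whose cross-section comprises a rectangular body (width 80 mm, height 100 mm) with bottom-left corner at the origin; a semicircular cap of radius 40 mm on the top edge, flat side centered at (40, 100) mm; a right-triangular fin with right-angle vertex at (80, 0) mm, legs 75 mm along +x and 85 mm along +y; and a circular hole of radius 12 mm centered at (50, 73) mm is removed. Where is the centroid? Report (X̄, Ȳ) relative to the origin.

X̄ = 55.30 mm, Ȳ = 56.71 mm

rectangular body: A = 80 × 100 = 8000.00, centroid at (40.00, 50.00).
semicircular top: A = ½π·40² = 2513.27, centroid at (40.00, 116.98).
triangular fin: A = ½·75·85 = 3187.50, centroid at (105.00, 28.33).
hole: A = −π·12² = -452.39, centroid at (50.00, 73.00).
ΣA = 13248.38 mm²
ΣAX̄ = (8000.00)(40.00) + (2513.27)(40.00) + (3187.50)(105.00) + (-452.39)(50.00) = 732599.00 mm³
ΣAȲ = (8000.00)(50.00) + (2513.27)(116.98) + (3187.50)(28.33) + (-452.39)(73.00) = 751282.16 mm³
X̄ = 732599.00 / 13248.38 = 55.30 mm
Ȳ = 751282.16 / 13248.38 = 56.71 mm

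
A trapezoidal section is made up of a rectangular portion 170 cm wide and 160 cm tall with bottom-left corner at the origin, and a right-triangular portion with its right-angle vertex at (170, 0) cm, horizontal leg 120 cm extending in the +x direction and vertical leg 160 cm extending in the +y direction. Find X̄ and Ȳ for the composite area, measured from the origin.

X̄ = 117.61 cm, Ȳ = 73.04 cm

rectangular portion: A = 170 × 160 = 27200.00, centroid at (85.00, 80.00).
triangular portion: A = ½·120·160 = 9600.00, centroid at (210.00, 53.33).
ΣA = 36800.00 cm²
ΣAX̄ = (27200.00)(85.00) + (9600.00)(210.00) = 4328000.00 cm³
ΣAȲ = (27200.00)(80.00) + (9600.00)(53.33) = 2688000.00 cm³
X̄ = 4328000.00 / 36800.00 = 117.61 cm
Ȳ = 2688000.00 / 36800.00 = 73.04 cm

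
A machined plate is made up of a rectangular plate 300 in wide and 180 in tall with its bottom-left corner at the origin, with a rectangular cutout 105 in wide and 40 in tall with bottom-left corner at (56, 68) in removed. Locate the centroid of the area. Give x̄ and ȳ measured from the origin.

plate: A = 300 × 180 = 54000.00, centroid at (150.00, 90.00).
hole: A = −(105 × 40) = -4200.00, centroid at (108.50, 88.00).
ΣA = 49800.00 in²
ΣAx̄ = (54000.00)(150.00) + (-4200.00)(108.50) = 7644300.00 in³
ΣAȳ = (54000.00)(90.00) + (-4200.00)(88.00) = 4490400.00 in³
x̄ = 7644300.00 / 49800.00 = 153.50 in
ȳ = 4490400.00 / 49800.00 = 90.17 in

x̄ = 153.50 in, ȳ = 90.17 in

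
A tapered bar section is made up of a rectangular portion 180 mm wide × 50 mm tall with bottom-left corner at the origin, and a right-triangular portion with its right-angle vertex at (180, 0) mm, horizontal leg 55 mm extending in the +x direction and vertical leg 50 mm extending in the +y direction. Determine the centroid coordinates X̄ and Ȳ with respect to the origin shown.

Part | A | x̄ᵢ | ȳᵢ | A·x̄ᵢ | A·ȳᵢ
rectangular portion | 9000.00 | 90.00 | 25.00 | 810000.00 | 225000.00
triangular portion | 1375.00 | 198.33 | 16.67 | 272708.33 | 22916.67
Σ | 10375.00 |  |  | 1082708.33 | 247916.67
X̄ = 1082708.33 / 10375.00 = 104.36 mm
Ȳ = 247916.67 / 10375.00 = 23.90 mm

X̄ = 104.36 mm, Ȳ = 23.90 mm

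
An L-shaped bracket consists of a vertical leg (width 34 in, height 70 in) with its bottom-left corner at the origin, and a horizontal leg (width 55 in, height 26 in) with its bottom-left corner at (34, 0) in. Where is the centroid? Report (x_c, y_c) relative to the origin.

vertical leg: A = 34 × 70 = 2380.00, centroid at (17.00, 35.00).
horizontal leg: A = 55 × 26 = 1430.00, centroid at (61.50, 13.00).
ΣA = 3810.00 in², ΣAx_c = 128405.00 in³, ΣAy_c = 101890.00 in³.
x_c = 128405.00/3810.00 = 33.70 in; y_c = 101890.00/3810.00 = 26.74 in.

x_c = 33.70 in, y_c = 26.74 in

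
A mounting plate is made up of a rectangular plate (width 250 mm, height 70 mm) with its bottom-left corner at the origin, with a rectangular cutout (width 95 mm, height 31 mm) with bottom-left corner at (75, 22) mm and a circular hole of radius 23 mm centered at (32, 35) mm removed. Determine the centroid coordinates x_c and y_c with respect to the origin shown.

x_c = 137.56 mm, y_c = 34.43 mm

plate: A = 250 × 70 = 17500.00, centroid at (125.00, 35.00).
hole 1: A = −(95 × 31) = -2945.00, centroid at (122.50, 37.50).
hole 2: A = −π·23² = -1661.90, centroid at (32.00, 35.00).
ΣA = 12893.10 mm², ΣAx_c = 1773556.62 mm³, ΣAy_c = 443895.91 mm³.
x_c = 1773556.62/12893.10 = 137.56 mm; y_c = 443895.91/12893.10 = 34.43 mm.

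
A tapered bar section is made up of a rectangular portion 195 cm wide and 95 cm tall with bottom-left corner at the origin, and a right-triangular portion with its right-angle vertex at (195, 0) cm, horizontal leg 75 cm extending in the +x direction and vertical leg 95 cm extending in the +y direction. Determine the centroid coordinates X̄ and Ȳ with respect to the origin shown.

X̄ = 117.26 cm, Ȳ = 44.95 cm

rectangular portion: A = 195 × 95 = 18525.00, centroid at (97.50, 47.50).
triangular portion: A = ½·75·95 = 3562.50, centroid at (220.00, 31.67).
ΣA = 22087.50 cm²
ΣAX̄ = (18525.00)(97.50) + (3562.50)(220.00) = 2589937.50 cm³
ΣAȲ = (18525.00)(47.50) + (3562.50)(31.67) = 992750.00 cm³
X̄ = 2589937.50 / 22087.50 = 117.26 cm
Ȳ = 992750.00 / 22087.50 = 44.95 cm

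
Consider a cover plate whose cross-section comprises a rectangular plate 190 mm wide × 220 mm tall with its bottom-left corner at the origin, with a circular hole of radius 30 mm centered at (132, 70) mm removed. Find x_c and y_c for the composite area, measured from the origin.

plate: A = 190 × 220 = 41800.00, centroid at (95.00, 110.00).
hole: A = −π·30² = -2827.43, centroid at (132.00, 70.00).
ΣA = 38972.57 mm², ΣAx_c = 3597778.79 mm³, ΣAy_c = 4400079.66 mm³.
x_c = 3597778.79/38972.57 = 92.32 mm; y_c = 4400079.66/38972.57 = 112.90 mm.

x_c = 92.32 mm, y_c = 112.90 mm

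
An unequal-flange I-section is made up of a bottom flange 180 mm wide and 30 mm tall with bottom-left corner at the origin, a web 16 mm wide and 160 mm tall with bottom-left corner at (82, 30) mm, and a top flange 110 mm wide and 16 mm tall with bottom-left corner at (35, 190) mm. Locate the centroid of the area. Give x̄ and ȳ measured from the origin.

x̄ = 90.00 mm, ȳ = 73.16 mm

bottom flange: A = 180 × 30 = 5400.00, centroid at (90.00, 15.00).
web: A = 16 × 160 = 2560.00, centroid at (90.00, 110.00).
top flange: A = 110 × 16 = 1760.00, centroid at (90.00, 198.00).
ΣA = 9720.00 mm², ΣAx̄ = 874800.00 mm³, ΣAȳ = 711080.00 mm³.
x̄ = 874800.00/9720.00 = 90.00 mm; ȳ = 711080.00/9720.00 = 73.16 mm.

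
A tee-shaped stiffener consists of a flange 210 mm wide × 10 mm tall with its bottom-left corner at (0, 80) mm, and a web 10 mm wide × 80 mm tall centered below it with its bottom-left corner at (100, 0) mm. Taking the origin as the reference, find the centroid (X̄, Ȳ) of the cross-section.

X̄ = 105.00 mm, Ȳ = 72.59 mm

web: A = 10 × 80 = 800.00, centroid at (105.00, 40.00).
flange: A = 210 × 10 = 2100.00, centroid at (105.00, 85.00).
ΣA = 2900.00 mm², ΣAX̄ = 304500.00 mm³, ΣAȲ = 210500.00 mm³.
X̄ = 304500.00/2900.00 = 105.00 mm; Ȳ = 210500.00/2900.00 = 72.59 mm.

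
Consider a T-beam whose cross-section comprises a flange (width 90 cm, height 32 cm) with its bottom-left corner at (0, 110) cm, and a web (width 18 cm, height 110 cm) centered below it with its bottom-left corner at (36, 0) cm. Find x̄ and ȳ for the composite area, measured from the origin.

web: A = 18 × 110 = 1980.00, centroid at (45.00, 55.00).
flange: A = 90 × 32 = 2880.00, centroid at (45.00, 126.00).
ΣA = 4860.00 cm²
ΣAx̄ = (1980.00)(45.00) + (2880.00)(45.00) = 218700.00 cm³
ΣAȳ = (1980.00)(55.00) + (2880.00)(126.00) = 471780.00 cm³
x̄ = 218700.00 / 4860.00 = 45.00 cm
ȳ = 471780.00 / 4860.00 = 97.07 cm

x̄ = 45.00 cm, ȳ = 97.07 cm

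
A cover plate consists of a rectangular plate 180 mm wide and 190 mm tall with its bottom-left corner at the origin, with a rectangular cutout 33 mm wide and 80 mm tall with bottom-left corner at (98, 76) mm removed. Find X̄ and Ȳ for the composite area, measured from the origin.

Part | A | x̄ᵢ | ȳᵢ | A·x̄ᵢ | A·ȳᵢ
plate | 34200.00 | 90.00 | 95.00 | 3078000.00 | 3249000.00
hole | -2640.00 | 114.50 | 116.00 | -302280.00 | -306240.00
Σ | 31560.00 |  |  | 2775720.00 | 2942760.00
X̄ = 2775720.00 / 31560.00 = 87.95 mm
Ȳ = 2942760.00 / 31560.00 = 93.24 mm

X̄ = 87.95 mm, Ȳ = 93.24 mm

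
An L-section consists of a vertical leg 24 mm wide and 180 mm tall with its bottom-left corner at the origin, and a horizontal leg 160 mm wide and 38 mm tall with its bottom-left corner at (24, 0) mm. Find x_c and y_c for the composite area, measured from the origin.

x_c = 65.78 mm, y_c = 48.49 mm

vertical leg: A = 24 × 180 = 4320.00, centroid at (12.00, 90.00).
horizontal leg: A = 160 × 38 = 6080.00, centroid at (104.00, 19.00).
ΣA = 10400.00 mm²
ΣAx_c = (4320.00)(12.00) + (6080.00)(104.00) = 684160.00 mm³
ΣAy_c = (4320.00)(90.00) + (6080.00)(19.00) = 504320.00 mm³
x_c = 684160.00 / 10400.00 = 65.78 mm
y_c = 504320.00 / 10400.00 = 48.49 mm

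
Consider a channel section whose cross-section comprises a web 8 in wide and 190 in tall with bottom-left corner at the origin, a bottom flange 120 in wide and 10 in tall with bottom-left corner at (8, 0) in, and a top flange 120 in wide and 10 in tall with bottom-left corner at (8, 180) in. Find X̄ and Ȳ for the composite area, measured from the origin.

Part | A | x̄ᵢ | ȳᵢ | A·x̄ᵢ | A·ȳᵢ
web | 1520.00 | 4.00 | 95.00 | 6080.00 | 144400.00
bottom flange | 1200.00 | 68.00 | 5.00 | 81600.00 | 6000.00
top flange | 1200.00 | 68.00 | 185.00 | 81600.00 | 222000.00
Σ | 3920.00 |  |  | 169280.00 | 372400.00
X̄ = 169280.00 / 3920.00 = 43.18 in
Ȳ = 372400.00 / 3920.00 = 95.00 in

X̄ = 43.18 in, Ȳ = 95.00 in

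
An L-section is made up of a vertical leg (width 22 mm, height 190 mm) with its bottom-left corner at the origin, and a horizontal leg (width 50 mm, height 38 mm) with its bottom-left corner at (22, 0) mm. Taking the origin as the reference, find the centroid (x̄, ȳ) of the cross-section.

x̄ = 22.25 mm, ȳ = 71.25 mm

vertical leg: A = 22 × 190 = 4180.00, centroid at (11.00, 95.00).
horizontal leg: A = 50 × 38 = 1900.00, centroid at (47.00, 19.00).
ΣA = 6080.00 mm², ΣAx̄ = 135280.00 mm³, ΣAȳ = 433200.00 mm³.
x̄ = 135280.00/6080.00 = 22.25 mm; ȳ = 433200.00/6080.00 = 71.25 mm.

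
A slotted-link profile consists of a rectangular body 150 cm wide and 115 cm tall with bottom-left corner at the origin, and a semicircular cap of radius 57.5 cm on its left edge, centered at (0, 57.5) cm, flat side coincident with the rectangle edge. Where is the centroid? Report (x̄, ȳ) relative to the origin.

x̄ = 52.00 cm, ȳ = 57.50 cm

rectangular body: A = 150 × 115 = 17250.00, centroid at (75.00, 57.50).
semicircular end: A = ½π·57.5² = 5193.45, centroid at (-24.40, 57.50).
ΣA = 22443.45 cm²
ΣAx̄ = (17250.00)(75.00) + (5193.45)(-24.40) = 1167010.42 cm³
ΣAȳ = (17250.00)(57.50) + (5193.45)(57.50) = 1290498.11 cm³
x̄ = 1167010.42 / 22443.45 = 52.00 cm
ȳ = 1290498.11 / 22443.45 = 57.50 cm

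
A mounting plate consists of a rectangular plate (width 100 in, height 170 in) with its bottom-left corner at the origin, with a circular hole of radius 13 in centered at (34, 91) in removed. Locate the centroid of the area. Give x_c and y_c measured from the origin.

plate: A = 100 × 170 = 17000.00, centroid at (50.00, 85.00).
hole: A = −π·13² = -530.93, centroid at (34.00, 91.00).
ΣA = 16469.07 in²
ΣAx_c = (17000.00)(50.00) + (-530.93)(34.00) = 831948.41 in³
ΣAy_c = (17000.00)(85.00) + (-530.93)(91.00) = 1396685.45 in³
x_c = 831948.41 / 16469.07 = 50.52 in
y_c = 1396685.45 / 16469.07 = 84.81 in

x_c = 50.52 in, y_c = 84.81 in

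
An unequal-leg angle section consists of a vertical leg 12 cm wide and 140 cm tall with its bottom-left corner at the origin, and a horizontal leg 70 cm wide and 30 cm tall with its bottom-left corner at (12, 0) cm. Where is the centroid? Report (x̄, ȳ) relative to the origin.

vertical leg: A = 12 × 140 = 1680.00, centroid at (6.00, 70.00).
horizontal leg: A = 70 × 30 = 2100.00, centroid at (47.00, 15.00).
ΣA = 3780.00 cm², ΣAx̄ = 108780.00 cm³, ΣAȳ = 149100.00 cm³.
x̄ = 108780.00/3780.00 = 28.78 cm; ȳ = 149100.00/3780.00 = 39.44 cm.

x̄ = 28.78 cm, ȳ = 39.44 cm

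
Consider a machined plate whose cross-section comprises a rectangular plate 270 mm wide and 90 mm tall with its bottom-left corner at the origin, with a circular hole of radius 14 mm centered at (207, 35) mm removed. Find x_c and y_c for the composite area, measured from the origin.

x_c = 133.13 mm, y_c = 45.26 mm

Part | A | x̄ᵢ | ȳᵢ | A·x̄ᵢ | A·ȳᵢ
plate | 24300.00 | 135.00 | 45.00 | 3280500.00 | 1093500.00
hole | -615.75 | 207.00 | 35.00 | -127460.70 | -21551.33
Σ | 23684.25 |  |  | 3153039.30 | 1071948.67
x_c = 3153039.30 / 23684.25 = 133.13 mm
y_c = 1071948.67 / 23684.25 = 45.26 mm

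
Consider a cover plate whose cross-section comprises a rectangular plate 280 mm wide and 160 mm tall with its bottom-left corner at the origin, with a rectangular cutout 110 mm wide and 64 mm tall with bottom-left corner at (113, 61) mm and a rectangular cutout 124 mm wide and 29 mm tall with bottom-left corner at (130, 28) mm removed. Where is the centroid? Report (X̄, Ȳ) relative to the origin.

plate: A = 280 × 160 = 44800.00, centroid at (140.00, 80.00).
hole 1: A = −(110 × 64) = -7040.00, centroid at (168.00, 93.00).
hole 2: A = −(124 × 29) = -3596.00, centroid at (192.00, 42.50).
ΣA = 34164.00 mm², ΣAX̄ = 4398848.00 mm³, ΣAȲ = 2776450.00 mm³.
X̄ = 4398848.00/34164.00 = 128.76 mm; Ȳ = 2776450.00/34164.00 = 81.27 mm.

X̄ = 128.76 mm, Ȳ = 81.27 mm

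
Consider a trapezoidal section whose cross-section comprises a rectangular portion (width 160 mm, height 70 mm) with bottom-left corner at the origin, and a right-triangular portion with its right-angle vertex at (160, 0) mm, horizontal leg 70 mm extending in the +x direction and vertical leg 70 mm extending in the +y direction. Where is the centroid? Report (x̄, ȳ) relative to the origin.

rectangular portion: A = 160 × 70 = 11200.00, centroid at (80.00, 35.00).
triangular portion: A = ½·70·70 = 2450.00, centroid at (183.33, 23.33).
ΣA = 13650.00 mm², ΣAx̄ = 1345166.67 mm³, ΣAȳ = 449166.67 mm³.
x̄ = 1345166.67/13650.00 = 98.55 mm; ȳ = 449166.67/13650.00 = 32.91 mm.

x̄ = 98.55 mm, ȳ = 32.91 mm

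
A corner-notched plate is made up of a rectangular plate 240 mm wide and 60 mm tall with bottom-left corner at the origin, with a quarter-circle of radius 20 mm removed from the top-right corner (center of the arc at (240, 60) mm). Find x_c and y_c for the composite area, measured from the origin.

plate: A = 240 × 60 = 14400.00, centroid at (120.00, 30.00).
removed quarter-circle: A = −¼π·20² = -314.16, centroid at (231.51, 51.51).
ΣA = 14085.84 mm²
ΣAx_c = (14400.00)(120.00) + (-314.16)(231.51) = 1655268.44 mm³
ΣAy_c = (14400.00)(30.00) + (-314.16)(51.51) = 415817.11 mm³
x_c = 1655268.44 / 14085.84 = 117.51 mm
y_c = 415817.11 / 14085.84 = 29.52 mm

x_c = 117.51 mm, y_c = 29.52 mm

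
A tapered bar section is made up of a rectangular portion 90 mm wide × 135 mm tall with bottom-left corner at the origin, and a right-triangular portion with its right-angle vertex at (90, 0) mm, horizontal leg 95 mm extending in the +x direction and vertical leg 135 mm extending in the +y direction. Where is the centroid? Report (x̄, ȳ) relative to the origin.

rectangular portion: A = 90 × 135 = 12150.00, centroid at (45.00, 67.50).
triangular portion: A = ½·95·135 = 6412.50, centroid at (121.67, 45.00).
ΣA = 18562.50 mm²
ΣAx̄ = (12150.00)(45.00) + (6412.50)(121.67) = 1326937.50 mm³
ΣAȳ = (12150.00)(67.50) + (6412.50)(45.00) = 1108687.50 mm³
x̄ = 1326937.50 / 18562.50 = 71.48 mm
ȳ = 1108687.50 / 18562.50 = 59.73 mm

x̄ = 71.48 mm, ȳ = 59.73 mm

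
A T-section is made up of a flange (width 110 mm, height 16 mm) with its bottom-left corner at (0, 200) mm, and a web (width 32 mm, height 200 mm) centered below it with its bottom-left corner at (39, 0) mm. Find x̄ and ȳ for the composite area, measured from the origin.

x̄ = 55.00 mm, ȳ = 123.29 mm

web: A = 32 × 200 = 6400.00, centroid at (55.00, 100.00).
flange: A = 110 × 16 = 1760.00, centroid at (55.00, 208.00).
ΣA = 8160.00 mm², ΣAx̄ = 448800.00 mm³, ΣAȳ = 1006080.00 mm³.
x̄ = 448800.00/8160.00 = 55.00 mm; ȳ = 1006080.00/8160.00 = 123.29 mm.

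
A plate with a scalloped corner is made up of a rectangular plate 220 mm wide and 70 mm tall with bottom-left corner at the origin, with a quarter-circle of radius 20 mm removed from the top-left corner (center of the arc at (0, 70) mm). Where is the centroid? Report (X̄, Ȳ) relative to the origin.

X̄ = 112.11 mm, Ȳ = 34.45 mm

plate: A = 220 × 70 = 15400.00, centroid at (110.00, 35.00).
removed quarter-circle: A = −¼π·20² = -314.16, centroid at (8.49, 61.51).
ΣA = 15085.84 mm²
ΣAX̄ = (15400.00)(110.00) + (-314.16)(8.49) = 1691333.33 mm³
ΣAȲ = (15400.00)(35.00) + (-314.16)(61.51) = 519675.52 mm³
X̄ = 1691333.33 / 15085.84 = 112.11 mm
Ȳ = 519675.52 / 15085.84 = 34.45 mm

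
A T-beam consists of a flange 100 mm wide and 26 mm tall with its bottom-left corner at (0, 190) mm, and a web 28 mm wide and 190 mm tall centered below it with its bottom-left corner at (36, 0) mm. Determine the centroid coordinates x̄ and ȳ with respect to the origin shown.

Part | A | x̄ᵢ | ȳᵢ | A·x̄ᵢ | A·ȳᵢ
web | 5320.00 | 50.00 | 95.00 | 266000.00 | 505400.00
flange | 2600.00 | 50.00 | 203.00 | 130000.00 | 527800.00
Σ | 7920.00 |  |  | 396000.00 | 1033200.00
x̄ = 396000.00 / 7920.00 = 50.00 mm
ȳ = 1033200.00 / 7920.00 = 130.45 mm

x̄ = 50.00 mm, ȳ = 130.45 mm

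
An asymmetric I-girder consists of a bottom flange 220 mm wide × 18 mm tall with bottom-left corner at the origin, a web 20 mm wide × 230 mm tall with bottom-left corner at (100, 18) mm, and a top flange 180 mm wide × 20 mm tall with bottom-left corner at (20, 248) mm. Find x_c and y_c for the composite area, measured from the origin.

bottom flange: A = 220 × 18 = 3960.00, centroid at (110.00, 9.00).
web: A = 20 × 230 = 4600.00, centroid at (110.00, 133.00).
top flange: A = 180 × 20 = 3600.00, centroid at (110.00, 258.00).
ΣA = 12160.00 mm², ΣAx_c = 1337600.00 mm³, ΣAy_c = 1576240.00 mm³.
x_c = 1337600.00/12160.00 = 110.00 mm; y_c = 1576240.00/12160.00 = 129.62 mm.

x_c = 110.00 mm, y_c = 129.62 mm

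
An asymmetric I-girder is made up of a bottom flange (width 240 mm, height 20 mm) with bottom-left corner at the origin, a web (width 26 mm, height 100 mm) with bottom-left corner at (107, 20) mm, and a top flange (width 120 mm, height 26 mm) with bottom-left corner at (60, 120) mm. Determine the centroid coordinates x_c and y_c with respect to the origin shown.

x_c = 120.00 mm, y_c = 61.31 mm

bottom flange: A = 240 × 20 = 4800.00, centroid at (120.00, 10.00).
web: A = 26 × 100 = 2600.00, centroid at (120.00, 70.00).
top flange: A = 120 × 26 = 3120.00, centroid at (120.00, 133.00).
ΣA = 10520.00 mm², ΣAx_c = 1262400.00 mm³, ΣAy_c = 644960.00 mm³.
x_c = 1262400.00/10520.00 = 120.00 mm; y_c = 644960.00/10520.00 = 61.31 mm.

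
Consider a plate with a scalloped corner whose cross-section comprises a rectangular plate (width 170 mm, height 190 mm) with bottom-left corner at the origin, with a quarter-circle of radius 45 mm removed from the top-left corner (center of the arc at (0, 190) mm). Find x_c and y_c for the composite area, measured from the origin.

plate: A = 170 × 190 = 32300.00, centroid at (85.00, 95.00).
removed quarter-circle: A = −¼π·45² = -1590.43, centroid at (19.10, 170.90).
ΣA = 30709.57 mm²
ΣAx_c = (32300.00)(85.00) + (-1590.43)(19.10) = 2715125.00 mm³
ΣAy_c = (32300.00)(95.00) + (-1590.43)(170.90) = 2796693.06 mm³
x_c = 2715125.00 / 30709.57 = 88.41 mm
y_c = 2796693.06 / 30709.57 = 91.07 mm

x_c = 88.41 mm, y_c = 91.07 mm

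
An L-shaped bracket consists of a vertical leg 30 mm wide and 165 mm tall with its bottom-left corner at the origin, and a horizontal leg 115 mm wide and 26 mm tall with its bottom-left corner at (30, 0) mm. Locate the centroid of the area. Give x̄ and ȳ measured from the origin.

vertical leg: A = 30 × 165 = 4950.00, centroid at (15.00, 82.50).
horizontal leg: A = 115 × 26 = 2990.00, centroid at (87.50, 13.00).
ΣA = 7940.00 mm², ΣAx̄ = 335875.00 mm³, ΣAȳ = 447245.00 mm³.
x̄ = 335875.00/7940.00 = 42.30 mm; ȳ = 447245.00/7940.00 = 56.33 mm.

x̄ = 42.30 mm, ȳ = 56.33 mm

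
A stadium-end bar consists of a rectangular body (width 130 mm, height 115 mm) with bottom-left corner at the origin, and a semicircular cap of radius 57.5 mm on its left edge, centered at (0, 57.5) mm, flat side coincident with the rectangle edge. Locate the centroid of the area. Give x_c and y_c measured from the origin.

Part | A | x̄ᵢ | ȳᵢ | A·x̄ᵢ | A·ȳᵢ
rectangular body | 14950.00 | 65.00 | 57.50 | 971750.00 | 859625.00
semicircular end | 5193.45 | -24.40 | 57.50 | -126739.58 | 298623.11
Σ | 20143.45 |  |  | 845010.42 | 1158248.11
x_c = 845010.42 / 20143.45 = 41.95 mm
y_c = 1158248.11 / 20143.45 = 57.50 mm

x_c = 41.95 mm, y_c = 57.50 mm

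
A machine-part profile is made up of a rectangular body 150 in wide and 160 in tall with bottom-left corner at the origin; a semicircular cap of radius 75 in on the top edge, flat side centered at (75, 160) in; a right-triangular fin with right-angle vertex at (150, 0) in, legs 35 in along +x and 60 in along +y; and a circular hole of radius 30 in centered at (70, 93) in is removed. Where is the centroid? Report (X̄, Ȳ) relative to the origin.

X̄ = 78.39 in, Ȳ = 108.60 in

rectangular body: A = 150 × 160 = 24000.00, centroid at (75.00, 80.00).
semicircular top: A = ½π·75² = 8835.73, centroid at (75.00, 191.83).
triangular fin: A = ½·35·60 = 1050.00, centroid at (161.67, 20.00).
hole: A = −π·30² = -2827.43, centroid at (70.00, 93.00).
ΣA = 31058.30 in², ΣAX̄ = 2434509.36 in³, ΣAȲ = 3373015.39 in³.
X̄ = 2434509.36/31058.30 = 78.39 in; Ȳ = 3373015.39/31058.30 = 108.60 in.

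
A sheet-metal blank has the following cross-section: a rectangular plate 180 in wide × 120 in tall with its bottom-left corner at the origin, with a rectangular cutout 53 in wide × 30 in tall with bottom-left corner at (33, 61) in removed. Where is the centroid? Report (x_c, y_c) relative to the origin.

x_c = 92.42 in, y_c = 58.73 in

plate: A = 180 × 120 = 21600.00, centroid at (90.00, 60.00).
hole: A = −(53 × 30) = -1590.00, centroid at (59.50, 76.00).
ΣA = 20010.00 in²
ΣAx_c = (21600.00)(90.00) + (-1590.00)(59.50) = 1849395.00 in³
ΣAy_c = (21600.00)(60.00) + (-1590.00)(76.00) = 1175160.00 in³
x_c = 1849395.00 / 20010.00 = 92.42 in
y_c = 1175160.00 / 20010.00 = 58.73 in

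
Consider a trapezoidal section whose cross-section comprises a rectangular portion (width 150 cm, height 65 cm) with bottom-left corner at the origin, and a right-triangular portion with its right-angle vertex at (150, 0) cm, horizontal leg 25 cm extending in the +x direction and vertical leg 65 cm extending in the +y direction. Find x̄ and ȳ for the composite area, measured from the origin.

rectangular portion: A = 150 × 65 = 9750.00, centroid at (75.00, 32.50).
triangular portion: A = ½·25·65 = 812.50, centroid at (158.33, 21.67).
ΣA = 10562.50 cm², ΣAx̄ = 859895.83 cm³, ΣAȳ = 334479.17 cm³.
x̄ = 859895.83/10562.50 = 81.41 cm; ȳ = 334479.17/10562.50 = 31.67 cm.

x̄ = 81.41 cm, ȳ = 31.67 cm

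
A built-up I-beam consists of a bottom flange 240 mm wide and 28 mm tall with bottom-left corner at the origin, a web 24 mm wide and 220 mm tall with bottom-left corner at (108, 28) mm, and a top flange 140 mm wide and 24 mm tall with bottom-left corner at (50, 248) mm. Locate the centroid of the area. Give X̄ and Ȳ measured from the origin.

X̄ = 120.00 mm, Ȳ = 110.44 mm

Part | A | x̄ᵢ | ȳᵢ | A·x̄ᵢ | A·ȳᵢ
bottom flange | 6720.00 | 120.00 | 14.00 | 806400.00 | 94080.00
web | 5280.00 | 120.00 | 138.00 | 633600.00 | 728640.00
top flange | 3360.00 | 120.00 | 260.00 | 403200.00 | 873600.00
Σ | 15360.00 |  |  | 1843200.00 | 1696320.00
X̄ = 1843200.00 / 15360.00 = 120.00 mm
Ȳ = 1696320.00 / 15360.00 = 110.44 mm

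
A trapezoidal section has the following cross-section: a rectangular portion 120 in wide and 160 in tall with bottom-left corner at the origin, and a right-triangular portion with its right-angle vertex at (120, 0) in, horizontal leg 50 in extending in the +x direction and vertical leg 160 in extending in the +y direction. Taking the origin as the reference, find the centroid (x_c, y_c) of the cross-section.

x_c = 73.22 in, y_c = 75.40 in

Part | A | x̄ᵢ | ȳᵢ | A·x̄ᵢ | A·ȳᵢ
rectangular portion | 19200.00 | 60.00 | 80.00 | 1152000.00 | 1536000.00
triangular portion | 4000.00 | 136.67 | 53.33 | 546666.67 | 213333.33
Σ | 23200.00 |  |  | 1698666.67 | 1749333.33
x_c = 1698666.67 / 23200.00 = 73.22 in
y_c = 1749333.33 / 23200.00 = 75.40 in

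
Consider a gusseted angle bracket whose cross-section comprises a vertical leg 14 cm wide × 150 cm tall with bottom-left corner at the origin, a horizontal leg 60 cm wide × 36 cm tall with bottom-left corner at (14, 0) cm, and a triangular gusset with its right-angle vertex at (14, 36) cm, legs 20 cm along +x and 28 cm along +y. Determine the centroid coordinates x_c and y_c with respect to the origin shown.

x_c = 25.45 cm, y_c = 46.05 cm

vertical leg: A = 14 × 150 = 2100.00, centroid at (7.00, 75.00).
horizontal leg: A = 60 × 36 = 2160.00, centroid at (44.00, 18.00).
gusset: A = ½·20·28 = 280.00, centroid at (20.67, 45.33).
ΣA = 4540.00 cm²
ΣAx_c = (2100.00)(7.00) + (2160.00)(44.00) + (280.00)(20.67) = 115526.67 cm³
ΣAy_c = (2100.00)(75.00) + (2160.00)(18.00) + (280.00)(45.33) = 209073.33 cm³
x_c = 115526.67 / 4540.00 = 25.45 cm
y_c = 209073.33 / 4540.00 = 46.05 cm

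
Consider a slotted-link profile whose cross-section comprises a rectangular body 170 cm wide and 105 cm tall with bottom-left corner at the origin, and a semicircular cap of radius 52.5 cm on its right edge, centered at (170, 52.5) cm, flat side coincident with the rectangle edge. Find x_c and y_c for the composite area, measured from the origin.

x_c = 105.94 cm, y_c = 52.50 cm

rectangular body: A = 170 × 105 = 17850.00, centroid at (85.00, 52.50).
semicircular end: A = ½π·52.5² = 4329.51, centroid at (192.28, 52.50).
ΣA = 22179.51 cm², ΣAx_c = 2349735.00 cm³, ΣAy_c = 1164424.14 cm³.
x_c = 2349735.00/22179.51 = 105.94 cm; y_c = 1164424.14/22179.51 = 52.50 cm.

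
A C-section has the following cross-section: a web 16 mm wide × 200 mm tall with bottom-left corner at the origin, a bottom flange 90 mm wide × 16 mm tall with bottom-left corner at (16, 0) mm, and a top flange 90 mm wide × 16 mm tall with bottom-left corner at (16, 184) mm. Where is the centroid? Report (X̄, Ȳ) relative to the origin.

Part | A | x̄ᵢ | ȳᵢ | A·x̄ᵢ | A·ȳᵢ
web | 3200.00 | 8.00 | 100.00 | 25600.00 | 320000.00
bottom flange | 1440.00 | 61.00 | 8.00 | 87840.00 | 11520.00
top flange | 1440.00 | 61.00 | 192.00 | 87840.00 | 276480.00
Σ | 6080.00 |  |  | 201280.00 | 608000.00
X̄ = 201280.00 / 6080.00 = 33.11 mm
Ȳ = 608000.00 / 6080.00 = 100.00 mm

X̄ = 33.11 mm, Ȳ = 100.00 mm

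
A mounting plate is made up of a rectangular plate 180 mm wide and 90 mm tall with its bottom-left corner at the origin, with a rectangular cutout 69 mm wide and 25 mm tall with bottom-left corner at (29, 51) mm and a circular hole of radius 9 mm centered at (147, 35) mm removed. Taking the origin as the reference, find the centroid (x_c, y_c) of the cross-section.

x_c = 92.19 mm, y_c = 42.93 mm

plate: A = 180 × 90 = 16200.00, centroid at (90.00, 45.00).
hole 1: A = −(69 × 25) = -1725.00, centroid at (63.50, 63.50).
hole 2: A = −π·9² = -254.47, centroid at (147.00, 35.00).
ΣA = 14220.53 mm², ΣAx_c = 1311055.56 mm³, ΣAy_c = 610556.08 mm³.
x_c = 1311055.56/14220.53 = 92.19 mm; y_c = 610556.08/14220.53 = 42.93 mm.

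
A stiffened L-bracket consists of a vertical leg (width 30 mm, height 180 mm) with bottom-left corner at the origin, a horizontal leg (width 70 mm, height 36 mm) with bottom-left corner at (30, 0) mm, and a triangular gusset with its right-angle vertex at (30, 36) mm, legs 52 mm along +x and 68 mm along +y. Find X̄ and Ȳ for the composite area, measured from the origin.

Part | A | x̄ᵢ | ȳᵢ | A·x̄ᵢ | A·ȳᵢ
vertical leg | 5400.00 | 15.00 | 90.00 | 81000.00 | 486000.00
horizontal leg | 2520.00 | 65.00 | 18.00 | 163800.00 | 45360.00
gusset | 1768.00 | 47.33 | 58.67 | 83685.33 | 103722.67
Σ | 9688.00 |  |  | 328485.33 | 635082.67
X̄ = 328485.33 / 9688.00 = 33.91 mm
Ȳ = 635082.67 / 9688.00 = 65.55 mm

X̄ = 33.91 mm, Ȳ = 65.55 mm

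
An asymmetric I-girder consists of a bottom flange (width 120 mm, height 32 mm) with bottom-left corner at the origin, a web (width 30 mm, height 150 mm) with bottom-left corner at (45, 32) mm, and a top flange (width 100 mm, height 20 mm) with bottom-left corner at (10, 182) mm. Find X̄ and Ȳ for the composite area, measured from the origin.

Part | A | x̄ᵢ | ȳᵢ | A·x̄ᵢ | A·ȳᵢ
bottom flange | 3840.00 | 60.00 | 16.00 | 230400.00 | 61440.00
web | 4500.00 | 60.00 | 107.00 | 270000.00 | 481500.00
top flange | 2000.00 | 60.00 | 192.00 | 120000.00 | 384000.00
Σ | 10340.00 |  |  | 620400.00 | 926940.00
X̄ = 620400.00 / 10340.00 = 60.00 mm
Ȳ = 926940.00 / 10340.00 = 89.65 mm

X̄ = 60.00 mm, Ȳ = 89.65 mm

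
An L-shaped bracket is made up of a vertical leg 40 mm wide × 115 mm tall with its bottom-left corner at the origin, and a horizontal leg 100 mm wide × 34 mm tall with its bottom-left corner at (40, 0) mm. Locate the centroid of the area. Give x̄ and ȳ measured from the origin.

Part | A | x̄ᵢ | ȳᵢ | A·x̄ᵢ | A·ȳᵢ
vertical leg | 4600.00 | 20.00 | 57.50 | 92000.00 | 264500.00
horizontal leg | 3400.00 | 90.00 | 17.00 | 306000.00 | 57800.00
Σ | 8000.00 |  |  | 398000.00 | 322300.00
x̄ = 398000.00 / 8000.00 = 49.75 mm
ȳ = 322300.00 / 8000.00 = 40.29 mm

x̄ = 49.75 mm, ȳ = 40.29 mm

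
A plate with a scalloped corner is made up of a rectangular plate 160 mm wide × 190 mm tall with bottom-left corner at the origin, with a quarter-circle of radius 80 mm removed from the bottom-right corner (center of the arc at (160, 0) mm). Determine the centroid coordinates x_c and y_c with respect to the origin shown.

x_c = 70.88 mm, y_c = 107.09 mm

plate: A = 160 × 190 = 30400.00, centroid at (80.00, 95.00).
removed quarter-circle: A = −¼π·80² = -5026.55, centroid at (126.05, 33.95).
ΣA = 25373.45 mm², ΣAx_c = 1798418.95 mm³, ΣAy_c = 2717333.33 mm³.
x_c = 1798418.95/25373.45 = 70.88 mm; y_c = 2717333.33/25373.45 = 107.09 mm.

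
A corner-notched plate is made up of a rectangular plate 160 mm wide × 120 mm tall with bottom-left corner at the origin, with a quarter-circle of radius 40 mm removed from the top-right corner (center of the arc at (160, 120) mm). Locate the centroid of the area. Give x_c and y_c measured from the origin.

x_c = 75.59 mm, y_c = 56.99 mm

plate: A = 160 × 120 = 19200.00, centroid at (80.00, 60.00).
removed quarter-circle: A = −¼π·40² = -1256.64, centroid at (143.02, 103.02).
ΣA = 17943.36 mm²
ΣAx_c = (19200.00)(80.00) + (-1256.64)(143.02) = 1356271.40 mm³
ΣAy_c = (19200.00)(60.00) + (-1256.64)(103.02) = 1022536.89 mm³
x_c = 1356271.40 / 17943.36 = 75.59 mm
y_c = 1022536.89 / 17943.36 = 56.99 mm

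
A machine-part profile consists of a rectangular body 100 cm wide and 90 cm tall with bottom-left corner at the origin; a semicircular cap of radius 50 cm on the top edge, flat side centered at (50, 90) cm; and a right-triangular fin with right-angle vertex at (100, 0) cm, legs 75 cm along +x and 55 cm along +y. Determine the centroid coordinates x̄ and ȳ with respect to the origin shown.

x̄ = 60.32 cm, ȳ = 58.68 cm

Part | A | x̄ᵢ | ȳᵢ | A·x̄ᵢ | A·ȳᵢ
rectangular body | 9000.00 | 50.00 | 45.00 | 450000.00 | 405000.00
semicircular top | 3926.99 | 50.00 | 111.22 | 196349.54 | 436762.51
triangular fin | 2062.50 | 125.00 | 18.33 | 257812.50 | 37812.50
Σ | 14989.49 |  |  | 904162.04 | 879575.01
x̄ = 904162.04 / 14989.49 = 60.32 cm
ȳ = 879575.01 / 14989.49 = 58.68 cm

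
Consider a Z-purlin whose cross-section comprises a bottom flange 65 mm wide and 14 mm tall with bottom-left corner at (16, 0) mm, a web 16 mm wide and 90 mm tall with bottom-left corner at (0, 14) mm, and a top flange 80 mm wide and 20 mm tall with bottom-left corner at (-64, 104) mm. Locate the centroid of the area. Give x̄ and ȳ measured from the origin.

x̄ = 4.37 mm, ȳ = 69.30 mm

Part | A | x̄ᵢ | ȳᵢ | A·x̄ᵢ | A·ȳᵢ
bottom flange | 910.00 | 48.50 | 7.00 | 44135.00 | 6370.00
web | 1440.00 | 8.00 | 59.00 | 11520.00 | 84960.00
top flange | 1600.00 | -24.00 | 114.00 | -38400.00 | 182400.00
Σ | 3950.00 |  |  | 17255.00 | 273730.00
x̄ = 17255.00 / 3950.00 = 4.37 mm
ȳ = 273730.00 / 3950.00 = 69.30 mm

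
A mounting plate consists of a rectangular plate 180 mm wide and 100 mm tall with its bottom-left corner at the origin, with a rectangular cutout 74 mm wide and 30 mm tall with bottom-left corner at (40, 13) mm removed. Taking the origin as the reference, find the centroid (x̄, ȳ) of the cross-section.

x̄ = 91.83 mm, ȳ = 53.10 mm

plate: A = 180 × 100 = 18000.00, centroid at (90.00, 50.00).
hole: A = −(74 × 30) = -2220.00, centroid at (77.00, 28.00).
ΣA = 15780.00 mm²
ΣAx̄ = (18000.00)(90.00) + (-2220.00)(77.00) = 1449060.00 mm³
ΣAȳ = (18000.00)(50.00) + (-2220.00)(28.00) = 837840.00 mm³
x̄ = 1449060.00 / 15780.00 = 91.83 mm
ȳ = 837840.00 / 15780.00 = 53.10 mm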